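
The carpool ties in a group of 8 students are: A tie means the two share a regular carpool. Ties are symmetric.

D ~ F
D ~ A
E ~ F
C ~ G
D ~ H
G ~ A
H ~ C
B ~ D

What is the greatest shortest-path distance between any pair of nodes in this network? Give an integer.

4

Eccentricity of each node (its greatest distance to any other): A:3, B:3, C:4, D:2, E:4, F:3, G:4, H:3.
The maximum eccentricity is 4, realized for instance by the pair E–C via E – F – D – H – C. So the diameter is 4.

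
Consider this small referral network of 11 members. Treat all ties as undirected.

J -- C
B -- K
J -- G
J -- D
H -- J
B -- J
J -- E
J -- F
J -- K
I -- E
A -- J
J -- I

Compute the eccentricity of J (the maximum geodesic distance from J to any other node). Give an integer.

1

Distances from J: A:1, B:1, C:1, D:1, E:1, F:1, G:1, H:1, I:1, K:1.
The largest is 1 (to E, B, F, D, A, K, I, G, H, and C), so the eccentricity of J is 1.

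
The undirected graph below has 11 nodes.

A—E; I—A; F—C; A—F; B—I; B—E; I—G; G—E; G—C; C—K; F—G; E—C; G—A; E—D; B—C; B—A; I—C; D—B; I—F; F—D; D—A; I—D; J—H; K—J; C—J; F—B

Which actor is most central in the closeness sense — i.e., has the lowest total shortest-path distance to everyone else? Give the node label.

Farness (sum of distances to all others) for each node — A:18, B:15, C:13, D:19, E:16, F:15, G:16, H:28, I:15, J:19, K:20.
The smallest farness is 13, for C, so C has the highest closeness.

C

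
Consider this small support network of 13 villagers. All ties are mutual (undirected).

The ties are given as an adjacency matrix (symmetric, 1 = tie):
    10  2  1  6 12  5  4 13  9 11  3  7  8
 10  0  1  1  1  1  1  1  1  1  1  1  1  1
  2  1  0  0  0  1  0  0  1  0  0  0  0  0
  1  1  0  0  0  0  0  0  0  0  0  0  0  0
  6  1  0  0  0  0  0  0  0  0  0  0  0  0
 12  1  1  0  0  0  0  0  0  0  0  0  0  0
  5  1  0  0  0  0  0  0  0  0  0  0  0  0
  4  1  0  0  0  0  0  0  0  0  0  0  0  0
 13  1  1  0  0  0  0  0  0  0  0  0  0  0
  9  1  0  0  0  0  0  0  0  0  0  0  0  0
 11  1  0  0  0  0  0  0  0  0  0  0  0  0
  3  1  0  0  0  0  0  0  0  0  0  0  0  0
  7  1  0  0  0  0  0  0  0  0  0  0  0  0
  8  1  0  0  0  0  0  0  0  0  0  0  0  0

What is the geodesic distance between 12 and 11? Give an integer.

One shortest route is 12 – 10 – 11, which uses 2 edges, and 12 and 11 are not directly tied, so nothing shorter exists. So d(12,11) = 2.

2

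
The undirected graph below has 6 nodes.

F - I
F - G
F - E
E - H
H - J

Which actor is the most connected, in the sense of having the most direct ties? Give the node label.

Degrees — E:2, F:3, G:1, H:2, I:1, J:1.
The maximum is 3, attained only by F.

F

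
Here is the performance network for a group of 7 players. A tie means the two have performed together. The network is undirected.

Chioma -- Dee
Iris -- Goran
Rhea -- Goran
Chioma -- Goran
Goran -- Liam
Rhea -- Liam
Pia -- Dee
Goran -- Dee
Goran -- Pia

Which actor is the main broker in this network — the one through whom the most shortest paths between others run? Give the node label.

Goran

Unnormalized betweenness of each node: Chioma:0, Dee:1/2, Goran:23/2, Iris:0, Liam:0, Pia:0, Rhea:0.
Goran has the largest value, 23/2, making it the main broker — the node through which the most shortest paths run.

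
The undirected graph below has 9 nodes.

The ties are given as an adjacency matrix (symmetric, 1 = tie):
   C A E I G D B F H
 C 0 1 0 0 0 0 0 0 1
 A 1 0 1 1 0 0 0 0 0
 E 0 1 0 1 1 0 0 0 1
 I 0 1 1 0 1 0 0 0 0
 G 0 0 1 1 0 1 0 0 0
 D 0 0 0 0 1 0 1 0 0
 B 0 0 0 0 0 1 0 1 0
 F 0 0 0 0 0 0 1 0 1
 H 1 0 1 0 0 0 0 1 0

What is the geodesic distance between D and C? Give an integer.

4

One shortest route is D – G – E – H – C, which uses 4 edges, and at distance 3 from D we only reach {A, H}, which does not include C. So d(D,C) = 4.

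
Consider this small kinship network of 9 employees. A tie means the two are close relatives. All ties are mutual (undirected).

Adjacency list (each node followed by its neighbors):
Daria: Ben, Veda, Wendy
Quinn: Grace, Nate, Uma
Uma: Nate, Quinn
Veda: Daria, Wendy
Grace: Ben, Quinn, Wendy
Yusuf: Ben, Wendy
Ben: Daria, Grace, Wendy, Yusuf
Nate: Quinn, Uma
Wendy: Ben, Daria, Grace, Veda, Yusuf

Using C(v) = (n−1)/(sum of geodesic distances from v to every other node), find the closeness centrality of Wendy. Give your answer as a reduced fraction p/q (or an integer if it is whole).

8/13

Distances from Wendy: Ben:1, Daria:1, Grace:1, Nate:3, Quinn:2, Uma:3, Veda:1, Yusuf:1. Sum = 13.
n = 9, so closeness = 8/13.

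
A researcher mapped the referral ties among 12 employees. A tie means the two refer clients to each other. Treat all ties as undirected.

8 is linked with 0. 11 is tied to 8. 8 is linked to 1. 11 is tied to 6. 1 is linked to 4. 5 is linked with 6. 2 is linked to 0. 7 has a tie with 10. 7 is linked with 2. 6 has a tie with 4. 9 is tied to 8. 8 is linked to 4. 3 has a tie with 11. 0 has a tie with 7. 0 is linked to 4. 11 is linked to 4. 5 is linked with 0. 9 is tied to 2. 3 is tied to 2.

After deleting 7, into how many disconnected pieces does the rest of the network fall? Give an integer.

Without 7, the remaining ties split the others into: {0, 1, 2, 3, 4, 5, 6, 8, 9, 11}; {10}.
That's 2 separate components.

2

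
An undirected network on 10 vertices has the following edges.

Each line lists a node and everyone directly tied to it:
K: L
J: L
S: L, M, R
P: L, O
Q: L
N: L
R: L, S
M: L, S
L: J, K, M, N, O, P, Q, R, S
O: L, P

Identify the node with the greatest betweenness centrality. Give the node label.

Unnormalized betweenness of each node: J:0, K:0, L:65/2, M:0, N:0, O:0, P:0, Q:0, R:0, S:1/2.
L has the largest value, 65/2, making it the main broker — the node through which the most shortest paths run.

L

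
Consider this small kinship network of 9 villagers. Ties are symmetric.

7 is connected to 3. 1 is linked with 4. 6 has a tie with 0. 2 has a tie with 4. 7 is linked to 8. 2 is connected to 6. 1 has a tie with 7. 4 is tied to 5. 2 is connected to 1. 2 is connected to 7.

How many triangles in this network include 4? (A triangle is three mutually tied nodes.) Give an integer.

4's neighbors: 1, 2, and 5.
Neighbor pairs that are themselves tied: 4–1–2. Each forms one triangle with 4, for 1 in total.

1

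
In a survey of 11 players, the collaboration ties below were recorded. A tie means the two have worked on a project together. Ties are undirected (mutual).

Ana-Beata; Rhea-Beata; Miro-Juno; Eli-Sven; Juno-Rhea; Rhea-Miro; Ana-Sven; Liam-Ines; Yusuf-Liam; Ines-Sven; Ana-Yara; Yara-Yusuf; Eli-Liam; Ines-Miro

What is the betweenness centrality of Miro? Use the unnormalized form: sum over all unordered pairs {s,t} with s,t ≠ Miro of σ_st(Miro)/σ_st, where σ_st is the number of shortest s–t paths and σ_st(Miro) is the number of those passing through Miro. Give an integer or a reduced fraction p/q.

Pairs whose geodesics pass through Miro — Liam–Beata: 1/4; Liam–Rhea: 1; Liam–Juno: 1; Yusuf–Rhea: 1/2; Yusuf–Juno: 1; Beata–Ines: 1/2; Rhea–Ines: 1; Rhea–Sven: 1/2; Rhea–Eli: 2/3; Juno–Ines: 1; Juno–Sven: 1; Juno–Eli: 2/2.
All other pairs contribute 0.
Summing the contributions gives betweenness(Miro) = 113/12.

113/12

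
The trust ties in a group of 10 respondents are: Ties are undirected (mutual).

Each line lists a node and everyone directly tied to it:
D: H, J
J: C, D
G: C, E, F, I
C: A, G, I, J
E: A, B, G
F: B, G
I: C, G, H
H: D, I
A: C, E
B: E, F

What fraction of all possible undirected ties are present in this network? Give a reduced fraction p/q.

13/45

There are 13 edges and 10 nodes, so the maximum possible is C(10,2) = 45.
Density = 13/45.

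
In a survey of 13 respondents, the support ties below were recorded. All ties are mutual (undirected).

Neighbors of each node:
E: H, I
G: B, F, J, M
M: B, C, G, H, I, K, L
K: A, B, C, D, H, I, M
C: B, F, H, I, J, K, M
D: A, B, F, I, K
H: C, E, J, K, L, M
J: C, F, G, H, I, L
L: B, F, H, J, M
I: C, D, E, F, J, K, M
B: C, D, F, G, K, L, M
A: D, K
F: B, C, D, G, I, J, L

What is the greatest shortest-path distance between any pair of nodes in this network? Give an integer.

3

Eccentricity of each node (its greatest distance to any other): A:3, B:3, C:2, D:2, E:3, F:2, G:3, H:2, I:2, J:3, K:2, L:3, M:2.
The maximum eccentricity is 3, realized for instance by the pair J–A via J – I – K – A. So the diameter is 3.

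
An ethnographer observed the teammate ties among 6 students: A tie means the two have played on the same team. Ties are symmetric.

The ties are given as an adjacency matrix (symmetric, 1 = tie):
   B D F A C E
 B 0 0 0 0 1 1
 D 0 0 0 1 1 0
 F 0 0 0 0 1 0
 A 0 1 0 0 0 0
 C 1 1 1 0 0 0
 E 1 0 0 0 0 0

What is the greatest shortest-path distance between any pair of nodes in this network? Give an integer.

4

Eccentricity of each node (its greatest distance to any other): A:4, B:3, C:2, D:3, E:4, F:3.
The maximum eccentricity is 4, realized for instance by the pair A–E via A – D – C – B – E. So the diameter is 4.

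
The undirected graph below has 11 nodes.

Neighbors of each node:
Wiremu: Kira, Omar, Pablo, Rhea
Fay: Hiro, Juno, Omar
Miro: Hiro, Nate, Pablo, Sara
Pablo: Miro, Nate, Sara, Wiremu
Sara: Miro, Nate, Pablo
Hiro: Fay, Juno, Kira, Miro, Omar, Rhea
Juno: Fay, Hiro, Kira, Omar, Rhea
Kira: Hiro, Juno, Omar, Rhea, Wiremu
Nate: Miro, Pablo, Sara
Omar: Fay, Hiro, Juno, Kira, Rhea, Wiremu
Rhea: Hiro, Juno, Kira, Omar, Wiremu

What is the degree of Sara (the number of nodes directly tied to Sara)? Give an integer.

3

Sara is directly tied to Miro, Nate, and Pablo. That is 3 neighbors, so the degree of Sara is 3.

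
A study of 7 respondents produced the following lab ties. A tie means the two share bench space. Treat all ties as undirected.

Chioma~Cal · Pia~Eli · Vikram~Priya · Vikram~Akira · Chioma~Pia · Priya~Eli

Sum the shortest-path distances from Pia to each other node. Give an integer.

13

Distances from Pia: Akira:4, Cal:2, Chioma:1, Eli:1, Priya:2, Vikram:3.
Sum = 4 + 2 + 1 + 1 + 2 + 3 = 13.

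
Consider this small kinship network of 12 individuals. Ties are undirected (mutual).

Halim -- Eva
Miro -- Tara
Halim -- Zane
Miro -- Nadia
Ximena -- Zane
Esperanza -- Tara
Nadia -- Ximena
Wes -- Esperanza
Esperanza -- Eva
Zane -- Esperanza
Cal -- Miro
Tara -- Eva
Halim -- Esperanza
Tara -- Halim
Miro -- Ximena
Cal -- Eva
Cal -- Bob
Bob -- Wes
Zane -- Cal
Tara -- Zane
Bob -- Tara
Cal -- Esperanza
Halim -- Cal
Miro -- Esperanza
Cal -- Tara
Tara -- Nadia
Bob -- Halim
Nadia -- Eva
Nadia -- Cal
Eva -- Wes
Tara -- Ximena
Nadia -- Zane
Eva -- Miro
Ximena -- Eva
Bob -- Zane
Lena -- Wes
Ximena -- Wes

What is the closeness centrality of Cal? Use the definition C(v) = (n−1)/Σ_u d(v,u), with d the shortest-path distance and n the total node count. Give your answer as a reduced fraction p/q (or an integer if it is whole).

11/15

Distances from Cal: Bob:1, Esperanza:1, Eva:1, Halim:1, Lena:3, Miro:1, Nadia:1, Tara:1, Wes:2, Ximena:2, Zane:1. Sum = 15.
n = 12, so closeness = 11/15.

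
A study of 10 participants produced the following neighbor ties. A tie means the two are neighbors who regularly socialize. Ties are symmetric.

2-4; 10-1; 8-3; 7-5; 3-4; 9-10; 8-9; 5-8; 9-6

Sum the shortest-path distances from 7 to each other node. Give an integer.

31

Distances from 7: 1:5, 2:5, 3:3, 4:4, 5:1, 6:4, 8:2, 9:3, 10:4.
Sum = 5 + 5 + 3 + 4 + 1 + 4 + 2 + 3 + 4 = 31.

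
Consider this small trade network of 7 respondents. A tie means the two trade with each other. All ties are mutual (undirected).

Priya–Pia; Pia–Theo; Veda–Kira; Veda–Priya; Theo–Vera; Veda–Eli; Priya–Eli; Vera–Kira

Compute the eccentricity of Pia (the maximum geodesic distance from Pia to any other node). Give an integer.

3

Distances from Pia: Eli:2, Kira:3, Priya:1, Theo:1, Veda:2, Vera:2.
The largest is 3 (to Kira), so the eccentricity of Pia is 3.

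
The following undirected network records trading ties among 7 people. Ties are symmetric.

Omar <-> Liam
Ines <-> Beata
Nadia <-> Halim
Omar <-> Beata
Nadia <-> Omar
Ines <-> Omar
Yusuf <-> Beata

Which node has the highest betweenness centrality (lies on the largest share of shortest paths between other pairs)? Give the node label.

Omar

Unnormalized betweenness of each node: Beata:5, Halim:0, Ines:0, Liam:0, Nadia:5, Omar:11, Yusuf:0.
Omar has the largest value, 11, making it the main broker — the node through which the most shortest paths run.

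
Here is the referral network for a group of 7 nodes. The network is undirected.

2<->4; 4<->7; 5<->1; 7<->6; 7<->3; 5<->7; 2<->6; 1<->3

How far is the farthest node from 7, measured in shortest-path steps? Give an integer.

Distances from 7: 1:2, 2:2, 3:1, 4:1, 5:1, 6:1.
The largest is 2 (to 1 and 2), so the eccentricity of 7 is 2.

2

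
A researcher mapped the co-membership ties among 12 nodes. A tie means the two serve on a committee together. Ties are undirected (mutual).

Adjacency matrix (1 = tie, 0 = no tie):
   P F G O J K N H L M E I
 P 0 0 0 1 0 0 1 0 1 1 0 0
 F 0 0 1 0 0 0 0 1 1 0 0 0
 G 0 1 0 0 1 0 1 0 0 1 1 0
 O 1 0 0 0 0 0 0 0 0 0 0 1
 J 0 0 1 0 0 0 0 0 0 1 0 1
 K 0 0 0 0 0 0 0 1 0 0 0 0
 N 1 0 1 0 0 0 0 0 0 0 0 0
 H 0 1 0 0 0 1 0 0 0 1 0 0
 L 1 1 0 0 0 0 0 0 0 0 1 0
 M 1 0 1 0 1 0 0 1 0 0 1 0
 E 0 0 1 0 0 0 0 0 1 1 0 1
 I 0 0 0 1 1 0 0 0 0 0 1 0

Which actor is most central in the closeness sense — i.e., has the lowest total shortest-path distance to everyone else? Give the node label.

M

Farness (sum of distances to all others) for each node — E:19, F:21, G:19, H:22, I:24, J:21, K:32, L:21, M:17, N:24, O:25, P:19.
The smallest farness is 17, for M, so M has the highest closeness.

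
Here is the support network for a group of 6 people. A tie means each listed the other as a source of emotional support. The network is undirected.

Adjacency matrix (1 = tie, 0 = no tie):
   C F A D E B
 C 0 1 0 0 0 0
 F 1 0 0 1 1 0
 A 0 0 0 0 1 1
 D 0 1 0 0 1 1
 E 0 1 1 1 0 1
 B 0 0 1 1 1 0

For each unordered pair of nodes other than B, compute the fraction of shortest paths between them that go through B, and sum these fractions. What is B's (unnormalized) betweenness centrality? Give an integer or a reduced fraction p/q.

Pairs whose geodesics pass through B — A–D: 1/2.
All other pairs contribute 0.
Summing the contributions gives betweenness(B) = 1/2.

1/2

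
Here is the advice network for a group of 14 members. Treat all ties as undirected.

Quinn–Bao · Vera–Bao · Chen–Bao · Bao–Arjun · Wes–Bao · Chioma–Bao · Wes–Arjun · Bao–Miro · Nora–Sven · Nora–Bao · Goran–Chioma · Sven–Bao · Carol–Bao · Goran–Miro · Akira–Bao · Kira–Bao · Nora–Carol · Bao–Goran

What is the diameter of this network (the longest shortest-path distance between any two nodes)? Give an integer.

Eccentricity of each node (its greatest distance to any other): Akira:2, Arjun:2, Bao:1, Carol:2, Chen:2, Chioma:2, Goran:2, Kira:2, Miro:2, Nora:2, Quinn:2, Sven:2, Vera:2, Wes:2.
The maximum eccentricity is 2, realized for instance by the pair Kira–Chioma via Kira – Bao – Chioma. So the diameter is 2.

2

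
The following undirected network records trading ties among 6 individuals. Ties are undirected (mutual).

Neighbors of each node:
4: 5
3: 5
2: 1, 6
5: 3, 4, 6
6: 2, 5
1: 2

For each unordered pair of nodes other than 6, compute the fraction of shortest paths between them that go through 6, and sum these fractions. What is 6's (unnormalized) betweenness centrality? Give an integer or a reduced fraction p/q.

6

Pairs whose geodesics pass through 6 — 3–2: 1; 3–1: 1; 2–5: 1; 2–4: 1; 5–1: 1; 1–4: 1.
All other pairs contribute 0.
Summing the contributions gives betweenness(6) = 6.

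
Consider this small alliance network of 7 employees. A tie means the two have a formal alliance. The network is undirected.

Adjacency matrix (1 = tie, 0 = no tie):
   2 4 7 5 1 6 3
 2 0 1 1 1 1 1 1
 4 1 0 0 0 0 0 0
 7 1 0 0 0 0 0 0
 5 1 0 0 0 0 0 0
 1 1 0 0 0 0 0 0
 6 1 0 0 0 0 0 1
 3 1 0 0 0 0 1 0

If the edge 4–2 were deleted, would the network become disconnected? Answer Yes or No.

Without the 4–2 edge there is no alternate route between 4 and 2, so the network disconnects. It is a bridge.

Yes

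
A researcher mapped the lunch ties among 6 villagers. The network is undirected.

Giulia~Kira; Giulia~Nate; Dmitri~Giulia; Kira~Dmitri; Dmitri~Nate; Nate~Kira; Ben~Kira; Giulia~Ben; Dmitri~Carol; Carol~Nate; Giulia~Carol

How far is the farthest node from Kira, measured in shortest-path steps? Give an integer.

Distances from Kira: Ben:1, Carol:2, Dmitri:1, Giulia:1, Nate:1.
The largest is 2 (to Carol), so the eccentricity of Kira is 2.

2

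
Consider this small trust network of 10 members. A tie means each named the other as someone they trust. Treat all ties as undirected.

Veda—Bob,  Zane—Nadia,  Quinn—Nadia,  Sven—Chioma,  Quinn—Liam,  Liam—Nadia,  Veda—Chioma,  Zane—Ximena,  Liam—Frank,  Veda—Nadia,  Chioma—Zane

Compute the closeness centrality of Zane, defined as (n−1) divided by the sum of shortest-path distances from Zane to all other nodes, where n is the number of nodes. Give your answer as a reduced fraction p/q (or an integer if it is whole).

9/17

Distances from Zane: Bob:3, Chioma:1, Frank:3, Liam:2, Nadia:1, Quinn:2, Sven:2, Veda:2, Ximena:1. Sum = 17.
n = 10, so closeness = 9/17.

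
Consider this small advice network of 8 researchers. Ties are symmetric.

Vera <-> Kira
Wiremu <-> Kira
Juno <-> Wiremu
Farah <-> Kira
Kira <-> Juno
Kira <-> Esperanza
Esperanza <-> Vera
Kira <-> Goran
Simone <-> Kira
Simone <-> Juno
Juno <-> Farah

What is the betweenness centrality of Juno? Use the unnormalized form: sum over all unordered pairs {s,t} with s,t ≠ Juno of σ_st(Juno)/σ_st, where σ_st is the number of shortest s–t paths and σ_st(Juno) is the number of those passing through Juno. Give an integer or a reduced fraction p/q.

3/2

Pairs whose geodesics pass through Juno — Simone–Wiremu: 1/2; Simone–Farah: 1/2; Wiremu–Farah: 1/2.
All other pairs contribute 0.
Summing the contributions gives betweenness(Juno) = 3/2.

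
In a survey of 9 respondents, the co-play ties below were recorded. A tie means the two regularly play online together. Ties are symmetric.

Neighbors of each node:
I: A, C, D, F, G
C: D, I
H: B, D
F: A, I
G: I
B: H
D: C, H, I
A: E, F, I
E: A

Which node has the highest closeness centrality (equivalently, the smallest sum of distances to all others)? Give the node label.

Farness (sum of distances to all others) for each node — A:16, B:26, C:16, D:14, E:23, F:17, G:19, H:19, I:12.
The smallest farness is 12, for I, so I has the highest closeness.

I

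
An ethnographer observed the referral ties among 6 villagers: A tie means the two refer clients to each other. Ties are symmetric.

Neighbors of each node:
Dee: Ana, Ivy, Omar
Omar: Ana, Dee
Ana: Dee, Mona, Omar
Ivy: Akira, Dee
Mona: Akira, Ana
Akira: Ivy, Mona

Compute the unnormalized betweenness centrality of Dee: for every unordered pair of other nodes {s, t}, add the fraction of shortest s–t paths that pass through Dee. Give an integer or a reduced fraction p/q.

Pairs whose geodesics pass through Dee — Ivy–Ana: 1; Ivy–Omar: 1; Akira–Omar: 1/2.
All other pairs contribute 0.
Summing the contributions gives betweenness(Dee) = 5/2.

5/2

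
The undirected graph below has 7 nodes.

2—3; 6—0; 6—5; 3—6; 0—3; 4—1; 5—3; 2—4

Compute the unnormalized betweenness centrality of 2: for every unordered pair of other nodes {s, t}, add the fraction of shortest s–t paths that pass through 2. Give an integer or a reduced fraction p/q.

Pairs whose geodesics pass through 2 — 4–0: 1; 4–5: 1; 4–6: 1; 4–3: 1; 1–0: 1; 1–5: 1; 1–6: 1; 1–3: 1.
All other pairs contribute 0.
Summing the contributions gives betweenness(2) = 8.

8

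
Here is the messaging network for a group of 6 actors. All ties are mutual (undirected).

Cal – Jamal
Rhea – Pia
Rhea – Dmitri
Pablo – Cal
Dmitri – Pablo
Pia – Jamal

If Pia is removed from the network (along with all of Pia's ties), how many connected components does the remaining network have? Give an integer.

1

Pia's neighbors (Jamal and Rhea) remain reachable from one another through other ties, so the rest of the network stays in one piece.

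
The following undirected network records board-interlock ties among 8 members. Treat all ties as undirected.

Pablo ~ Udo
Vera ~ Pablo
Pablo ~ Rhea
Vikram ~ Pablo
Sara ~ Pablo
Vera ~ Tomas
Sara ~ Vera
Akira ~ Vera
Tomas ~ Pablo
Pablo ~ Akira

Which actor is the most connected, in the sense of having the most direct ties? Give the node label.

Pablo

Degrees — Akira:2, Pablo:7, Rhea:1, Sara:2, Tomas:2, Udo:1, Vera:4, Vikram:1.
The maximum is 7, attained only by Pablo.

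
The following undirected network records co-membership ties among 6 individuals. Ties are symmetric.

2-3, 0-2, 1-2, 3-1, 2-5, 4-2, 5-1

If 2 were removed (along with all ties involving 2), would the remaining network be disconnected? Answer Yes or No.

Yes

Removing 2 leaves {1, 3, and 5} with no path to {0}, so the network splits into 3 components. 2 is a cut vertex.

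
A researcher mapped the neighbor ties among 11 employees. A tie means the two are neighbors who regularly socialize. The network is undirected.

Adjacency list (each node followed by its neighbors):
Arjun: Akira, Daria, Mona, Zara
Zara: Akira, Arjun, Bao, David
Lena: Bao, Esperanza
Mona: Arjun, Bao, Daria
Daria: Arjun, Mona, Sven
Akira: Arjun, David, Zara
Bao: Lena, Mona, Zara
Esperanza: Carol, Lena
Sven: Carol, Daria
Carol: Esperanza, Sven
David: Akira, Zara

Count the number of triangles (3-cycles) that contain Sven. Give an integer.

Sven's neighbors are Carol and Daria, but none of them are tied to each other, so no triangle contains Sven.

0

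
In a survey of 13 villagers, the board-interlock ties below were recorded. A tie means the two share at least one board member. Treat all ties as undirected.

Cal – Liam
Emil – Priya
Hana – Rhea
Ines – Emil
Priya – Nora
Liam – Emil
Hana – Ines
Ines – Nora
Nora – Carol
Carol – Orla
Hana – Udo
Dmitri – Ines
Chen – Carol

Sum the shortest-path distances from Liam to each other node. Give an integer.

Distances from Liam: Cal:1, Carol:4, Chen:5, Dmitri:3, Emil:1, Hana:3, Ines:2, Nora:3, Orla:5, Priya:2, Rhea:4, Udo:4.
Sum = 1 + 4 + 5 + 3 + 1 + 3 + 2 + 3 + 5 + 2 + 4 + 4 = 37.

37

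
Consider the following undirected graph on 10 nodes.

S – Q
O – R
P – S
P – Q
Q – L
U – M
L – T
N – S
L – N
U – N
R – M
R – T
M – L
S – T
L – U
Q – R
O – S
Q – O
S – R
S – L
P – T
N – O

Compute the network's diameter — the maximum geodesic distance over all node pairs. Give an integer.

3

Eccentricity of each node (its greatest distance to any other): L:2, M:3, N:2, O:2, P:3, Q:2, R:2, S:2, T:2, U:3.
The maximum eccentricity is 3, realized for instance by the pair P–M via P – T – L – M. So the diameter is 3.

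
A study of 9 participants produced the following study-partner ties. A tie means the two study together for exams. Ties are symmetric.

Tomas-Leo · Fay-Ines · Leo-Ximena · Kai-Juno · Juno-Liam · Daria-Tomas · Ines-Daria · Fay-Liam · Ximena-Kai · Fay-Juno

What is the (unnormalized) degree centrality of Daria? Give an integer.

Daria is directly tied to Ines and Tomas. That is 2 neighbors, so the degree of Daria is 2.

2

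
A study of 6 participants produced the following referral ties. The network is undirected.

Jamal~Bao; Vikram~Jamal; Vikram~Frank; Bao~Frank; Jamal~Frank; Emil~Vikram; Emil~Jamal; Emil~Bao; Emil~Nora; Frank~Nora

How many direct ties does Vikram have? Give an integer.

3

Vikram is directly tied to Emil, Frank, and Jamal. That is 3 neighbors, so the degree of Vikram is 3.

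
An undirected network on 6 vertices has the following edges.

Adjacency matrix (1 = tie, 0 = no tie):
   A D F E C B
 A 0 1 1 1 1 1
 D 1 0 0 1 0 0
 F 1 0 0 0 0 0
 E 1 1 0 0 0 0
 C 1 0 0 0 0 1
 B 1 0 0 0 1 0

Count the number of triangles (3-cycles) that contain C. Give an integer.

C's neighbors: A and B.
Neighbor pairs that are themselves tied: C–A–B. Each forms one triangle with C, for 1 in total.

1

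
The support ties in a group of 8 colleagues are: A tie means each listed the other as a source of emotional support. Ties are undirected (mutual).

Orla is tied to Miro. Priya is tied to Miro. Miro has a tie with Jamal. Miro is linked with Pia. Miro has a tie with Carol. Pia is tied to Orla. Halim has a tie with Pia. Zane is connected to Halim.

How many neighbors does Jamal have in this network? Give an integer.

1

Jamal is directly tied to Miro. That is 1 neighbor, so the degree of Jamal is 1.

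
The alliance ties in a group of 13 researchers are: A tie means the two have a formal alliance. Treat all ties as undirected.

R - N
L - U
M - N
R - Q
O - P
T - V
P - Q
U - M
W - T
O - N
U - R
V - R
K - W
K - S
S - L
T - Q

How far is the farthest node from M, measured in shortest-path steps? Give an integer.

Distances from M: K:4, L:2, N:1, O:2, P:3, Q:3, R:2, S:3, T:4, U:1, V:3, W:5.
The largest is 5 (to W), so the eccentricity of M is 5.

5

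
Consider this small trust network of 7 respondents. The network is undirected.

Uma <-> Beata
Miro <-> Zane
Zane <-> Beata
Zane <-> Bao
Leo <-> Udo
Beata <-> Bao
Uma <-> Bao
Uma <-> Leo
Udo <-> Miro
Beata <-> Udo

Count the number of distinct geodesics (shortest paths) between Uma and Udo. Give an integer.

The shortest distance is 2. The length-2 paths are: Uma–Leo–Udo; Uma–Beata–Udo.
That gives 2 distinct shortest paths.

2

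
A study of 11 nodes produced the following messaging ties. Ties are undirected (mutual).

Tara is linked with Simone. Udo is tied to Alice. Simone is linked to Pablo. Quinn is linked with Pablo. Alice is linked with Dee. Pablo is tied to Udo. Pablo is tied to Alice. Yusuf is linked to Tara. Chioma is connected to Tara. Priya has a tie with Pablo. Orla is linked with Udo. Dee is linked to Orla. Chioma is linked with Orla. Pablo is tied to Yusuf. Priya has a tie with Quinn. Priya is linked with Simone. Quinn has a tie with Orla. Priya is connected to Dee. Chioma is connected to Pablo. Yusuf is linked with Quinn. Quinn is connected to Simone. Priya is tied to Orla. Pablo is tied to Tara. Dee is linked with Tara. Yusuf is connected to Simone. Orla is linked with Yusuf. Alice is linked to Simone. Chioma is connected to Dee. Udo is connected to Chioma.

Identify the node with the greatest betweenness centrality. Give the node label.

Pablo

Unnormalized betweenness of each node: Alice:17/12, Chioma:97/60, Dee:5/2, Orla:17/4, Pablo:85/12, Priya:97/60, Quinn:47/60, Simone:31/12, Tara:23/12, Udo:31/30, Yusuf:6/5.
Pablo has the largest value, 85/12, making it the main broker — the node through which the most shortest paths run.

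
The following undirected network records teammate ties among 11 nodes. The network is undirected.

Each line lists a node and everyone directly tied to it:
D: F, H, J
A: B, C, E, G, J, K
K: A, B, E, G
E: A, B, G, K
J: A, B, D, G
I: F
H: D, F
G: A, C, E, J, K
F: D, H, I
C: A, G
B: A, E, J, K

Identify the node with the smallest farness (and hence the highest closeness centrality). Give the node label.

Farness (sum of distances to all others) for each node — A:18, B:20, C:26, D:20, E:24, F:26, G:19, H:27, I:35, J:17, K:24.
The smallest farness is 17, for J, so J has the highest closeness.

J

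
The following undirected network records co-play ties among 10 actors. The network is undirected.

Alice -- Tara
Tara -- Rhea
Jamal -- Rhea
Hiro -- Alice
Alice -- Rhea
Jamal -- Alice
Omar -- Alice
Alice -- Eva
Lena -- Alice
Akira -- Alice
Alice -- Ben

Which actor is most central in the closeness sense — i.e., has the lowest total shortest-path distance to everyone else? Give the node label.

Alice

Farness (sum of distances to all others) for each node — Akira:17, Alice:9, Ben:17, Eva:17, Hiro:17, Jamal:16, Lena:17, Omar:17, Rhea:15, Tara:16.
The smallest farness is 9, for Alice, so Alice has the highest closeness.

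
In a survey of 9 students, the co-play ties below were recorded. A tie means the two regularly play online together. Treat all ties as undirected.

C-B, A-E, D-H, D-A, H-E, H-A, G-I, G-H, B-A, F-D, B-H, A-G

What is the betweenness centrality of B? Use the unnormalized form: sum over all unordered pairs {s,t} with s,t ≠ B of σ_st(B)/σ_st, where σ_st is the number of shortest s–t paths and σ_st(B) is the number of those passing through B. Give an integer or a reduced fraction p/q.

7

Pairs whose geodesics pass through B — D–C: 2/2; A–C: 1; E–C: 2/2; H–C: 1; G–C: 2/2; C–F: 2/2; C–I: 2/2.
All other pairs contribute 0.
Summing the contributions gives betweenness(B) = 7.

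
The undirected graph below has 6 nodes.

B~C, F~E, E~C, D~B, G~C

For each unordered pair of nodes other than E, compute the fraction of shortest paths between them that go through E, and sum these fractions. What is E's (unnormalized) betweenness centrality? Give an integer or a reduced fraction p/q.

4

Pairs whose geodesics pass through E — G–F: 1; D–F: 1; C–F: 1; F–B: 1.
All other pairs contribute 0.
Summing the contributions gives betweenness(E) = 4.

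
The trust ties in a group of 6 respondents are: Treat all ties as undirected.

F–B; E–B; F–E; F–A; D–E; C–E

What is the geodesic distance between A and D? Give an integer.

One shortest route is A – F – E – D, which uses 3 edges, and at distance 2 from A we only reach {B, E}, which does not include D. So d(A,D) = 3.

3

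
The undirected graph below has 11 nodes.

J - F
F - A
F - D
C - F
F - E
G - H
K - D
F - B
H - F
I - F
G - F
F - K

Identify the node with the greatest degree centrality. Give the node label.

F

Degrees — A:1, B:1, C:1, D:2, E:1, F:10, G:2, H:2, I:1, J:1, K:2.
The maximum is 10, attained only by F.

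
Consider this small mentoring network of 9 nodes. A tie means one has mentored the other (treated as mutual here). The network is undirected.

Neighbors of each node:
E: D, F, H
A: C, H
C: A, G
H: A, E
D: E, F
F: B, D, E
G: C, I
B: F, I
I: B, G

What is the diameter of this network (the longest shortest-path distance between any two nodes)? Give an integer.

Eccentricity of each node (its greatest distance to any other): A:4, B:4, C:4, D:4, E:4, F:4, G:4, H:4, I:4.
The maximum eccentricity is 4, realized for instance by the pair E–G via E – F – B – I – G. So the diameter is 4.

4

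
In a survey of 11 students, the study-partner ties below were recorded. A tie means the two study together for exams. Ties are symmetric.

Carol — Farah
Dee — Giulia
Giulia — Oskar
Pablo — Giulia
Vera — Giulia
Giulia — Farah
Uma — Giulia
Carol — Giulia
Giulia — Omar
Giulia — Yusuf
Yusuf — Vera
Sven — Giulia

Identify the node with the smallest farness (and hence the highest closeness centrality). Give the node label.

Farness (sum of distances to all others) for each node — Carol:18, Dee:19, Farah:18, Giulia:10, Omar:19, Oskar:19, Pablo:19, Sven:19, Uma:19, Vera:18, Yusuf:18.
The smallest farness is 10, for Giulia, so Giulia has the highest closeness.

Giulia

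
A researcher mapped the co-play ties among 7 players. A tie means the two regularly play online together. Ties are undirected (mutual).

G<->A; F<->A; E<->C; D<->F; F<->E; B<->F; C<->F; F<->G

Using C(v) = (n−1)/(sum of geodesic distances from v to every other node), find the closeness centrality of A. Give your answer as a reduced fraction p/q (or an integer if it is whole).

3/5

Distances from A: B:2, C:2, D:2, E:2, F:1, G:1. Sum = 10.
n = 7, so closeness = 6/10 = 3/5.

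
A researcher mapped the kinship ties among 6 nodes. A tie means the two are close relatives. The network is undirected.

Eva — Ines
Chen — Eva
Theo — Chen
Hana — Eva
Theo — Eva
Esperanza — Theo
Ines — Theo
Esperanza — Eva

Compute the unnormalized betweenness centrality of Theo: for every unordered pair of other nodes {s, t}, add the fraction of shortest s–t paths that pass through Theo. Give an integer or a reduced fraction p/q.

3/2

Pairs whose geodesics pass through Theo — Ines–Esperanza: 1/2; Ines–Chen: 1/2; Esperanza–Chen: 1/2.
All other pairs contribute 0.
Summing the contributions gives betweenness(Theo) = 3/2.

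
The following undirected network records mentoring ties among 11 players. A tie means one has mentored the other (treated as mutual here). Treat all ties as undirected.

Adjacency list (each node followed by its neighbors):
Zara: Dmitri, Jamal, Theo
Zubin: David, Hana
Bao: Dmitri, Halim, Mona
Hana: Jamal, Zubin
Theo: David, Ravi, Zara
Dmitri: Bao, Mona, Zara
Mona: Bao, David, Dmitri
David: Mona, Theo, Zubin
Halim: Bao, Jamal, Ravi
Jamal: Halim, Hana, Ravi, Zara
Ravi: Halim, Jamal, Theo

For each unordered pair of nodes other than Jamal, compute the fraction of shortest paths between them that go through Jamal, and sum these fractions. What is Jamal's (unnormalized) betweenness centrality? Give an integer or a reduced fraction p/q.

Pairs whose geodesics pass through Jamal — Dmitri–Hana: 1; Dmitri–Ravi: 1/3; Zara–Zubin: 1/2; Zara–Hana: 1; Zara–Ravi: 1/2; Zara–Halim: 1; Theo–Hana: 2/3; Zubin–Ravi: 1/2; Zubin–Halim: 1; Hana–Ravi: 1; Hana–Halim: 1; Hana–Bao: 1.
All other pairs contribute 0.
Summing the contributions gives betweenness(Jamal) = 19/2.

19/2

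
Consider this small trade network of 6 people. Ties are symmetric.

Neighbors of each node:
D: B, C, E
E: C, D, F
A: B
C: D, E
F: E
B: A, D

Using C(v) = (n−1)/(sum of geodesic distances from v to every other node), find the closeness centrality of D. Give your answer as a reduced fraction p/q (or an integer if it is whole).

5/7

Distances from D: A:2, B:1, C:1, E:1, F:2. Sum = 7.
n = 6, so closeness = 5/7.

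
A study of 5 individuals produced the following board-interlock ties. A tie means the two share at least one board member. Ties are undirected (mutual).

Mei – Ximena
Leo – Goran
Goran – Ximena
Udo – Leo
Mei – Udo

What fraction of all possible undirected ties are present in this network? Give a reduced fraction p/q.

There are 5 edges and 5 nodes, so the maximum possible is C(5,2) = 10.
Density = 5/10 = 1/2.

1/2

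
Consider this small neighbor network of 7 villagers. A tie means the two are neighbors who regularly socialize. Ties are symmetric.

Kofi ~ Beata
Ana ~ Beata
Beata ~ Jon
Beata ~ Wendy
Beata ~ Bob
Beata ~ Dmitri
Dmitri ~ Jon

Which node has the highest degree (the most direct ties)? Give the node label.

Degrees — Ana:1, Beata:6, Bob:1, Dmitri:2, Jon:2, Kofi:1, Wendy:1.
The maximum is 6, attained only by Beata.

Beata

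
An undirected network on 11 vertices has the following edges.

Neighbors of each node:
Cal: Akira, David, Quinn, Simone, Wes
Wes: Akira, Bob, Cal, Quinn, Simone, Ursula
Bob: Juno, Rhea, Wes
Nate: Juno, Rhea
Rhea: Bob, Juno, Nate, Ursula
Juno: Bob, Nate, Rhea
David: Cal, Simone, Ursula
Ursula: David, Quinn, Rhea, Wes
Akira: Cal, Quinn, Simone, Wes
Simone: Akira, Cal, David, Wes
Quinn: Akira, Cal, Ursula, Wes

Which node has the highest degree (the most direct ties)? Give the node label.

Wes

Degrees — Akira:4, Bob:3, Cal:5, David:3, Juno:3, Nate:2, Quinn:4, Rhea:4, Simone:4, Ursula:4, Wes:6.
The maximum is 6, attained only by Wes.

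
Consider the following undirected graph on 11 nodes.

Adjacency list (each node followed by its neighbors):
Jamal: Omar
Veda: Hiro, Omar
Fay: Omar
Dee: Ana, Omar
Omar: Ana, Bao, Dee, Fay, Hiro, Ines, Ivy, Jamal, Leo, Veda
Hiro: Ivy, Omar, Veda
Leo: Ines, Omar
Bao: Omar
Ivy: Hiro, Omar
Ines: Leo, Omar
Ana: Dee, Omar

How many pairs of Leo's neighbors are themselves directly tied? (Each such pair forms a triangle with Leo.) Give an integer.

1

Leo's neighbors: Ines and Omar.
Neighbor pairs that are themselves tied: Leo–Ines–Omar. Each forms one triangle with Leo, for 1 in total.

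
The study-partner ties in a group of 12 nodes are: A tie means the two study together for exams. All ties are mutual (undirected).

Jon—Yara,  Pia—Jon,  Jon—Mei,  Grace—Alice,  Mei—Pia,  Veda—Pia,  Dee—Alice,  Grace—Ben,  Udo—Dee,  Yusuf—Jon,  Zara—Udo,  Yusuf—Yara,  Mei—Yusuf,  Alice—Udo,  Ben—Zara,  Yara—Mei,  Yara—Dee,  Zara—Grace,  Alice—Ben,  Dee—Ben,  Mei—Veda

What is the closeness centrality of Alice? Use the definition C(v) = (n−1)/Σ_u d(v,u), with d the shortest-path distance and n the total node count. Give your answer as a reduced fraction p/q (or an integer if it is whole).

11/25

Distances from Alice: Ben:1, Dee:1, Grace:1, Jon:3, Mei:3, Pia:4, Udo:1, Veda:4, Yara:2, Yusuf:3, Zara:2. Sum = 25.
n = 12, so closeness = 11/25.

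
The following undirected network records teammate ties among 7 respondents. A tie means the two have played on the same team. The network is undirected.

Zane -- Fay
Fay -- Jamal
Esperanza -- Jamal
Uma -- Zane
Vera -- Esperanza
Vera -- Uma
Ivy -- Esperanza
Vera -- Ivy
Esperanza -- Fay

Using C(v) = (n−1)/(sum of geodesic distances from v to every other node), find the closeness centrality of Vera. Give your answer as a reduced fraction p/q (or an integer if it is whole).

Distances from Vera: Esperanza:1, Fay:2, Ivy:1, Jamal:2, Uma:1, Zane:2. Sum = 9.
n = 7, so closeness = 6/9 = 2/3.

2/3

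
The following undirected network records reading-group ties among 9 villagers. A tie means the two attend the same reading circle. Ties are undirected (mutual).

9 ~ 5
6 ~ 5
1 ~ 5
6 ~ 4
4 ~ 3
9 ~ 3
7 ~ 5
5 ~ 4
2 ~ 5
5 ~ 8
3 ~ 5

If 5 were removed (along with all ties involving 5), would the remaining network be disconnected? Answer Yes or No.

Yes

Removing 5 leaves {3, 4, 6, and 9} with no path to {8}, so the network splits into 5 components. 5 is a cut vertex.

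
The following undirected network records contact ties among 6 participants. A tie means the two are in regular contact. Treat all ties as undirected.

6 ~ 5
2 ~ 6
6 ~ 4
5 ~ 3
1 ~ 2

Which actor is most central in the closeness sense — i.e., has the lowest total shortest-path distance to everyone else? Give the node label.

6

Farness (sum of distances to all others) for each node — 1:13, 2:9, 3:13, 4:11, 5:9, 6:7.
The smallest farness is 7, for 6, so 6 has the highest closeness.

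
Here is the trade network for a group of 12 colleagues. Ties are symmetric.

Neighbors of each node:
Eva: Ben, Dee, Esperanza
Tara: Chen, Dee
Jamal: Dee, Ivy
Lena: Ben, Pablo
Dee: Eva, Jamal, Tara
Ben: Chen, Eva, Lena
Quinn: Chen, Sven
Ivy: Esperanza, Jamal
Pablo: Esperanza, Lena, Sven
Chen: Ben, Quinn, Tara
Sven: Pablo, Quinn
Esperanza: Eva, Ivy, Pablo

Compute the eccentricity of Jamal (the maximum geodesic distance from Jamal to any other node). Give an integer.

4

Distances from Jamal: Ben:3, Chen:3, Dee:1, Esperanza:2, Eva:2, Ivy:1, Lena:4, Pablo:3, Quinn:4, Sven:4, Tara:2.
The largest is 4 (to Lena, Sven, and Quinn), so the eccentricity of Jamal is 4.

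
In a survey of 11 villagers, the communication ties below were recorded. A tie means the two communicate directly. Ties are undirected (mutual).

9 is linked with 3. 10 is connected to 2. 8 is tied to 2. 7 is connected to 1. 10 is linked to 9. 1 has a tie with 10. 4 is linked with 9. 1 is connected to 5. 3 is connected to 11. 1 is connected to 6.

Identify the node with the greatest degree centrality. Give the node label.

Degrees — 1:4, 2:2, 3:2, 4:1, 5:1, 6:1, 7:1, 8:1, 9:3, 10:3, 11:1.
The maximum is 4, attained only by 1.

1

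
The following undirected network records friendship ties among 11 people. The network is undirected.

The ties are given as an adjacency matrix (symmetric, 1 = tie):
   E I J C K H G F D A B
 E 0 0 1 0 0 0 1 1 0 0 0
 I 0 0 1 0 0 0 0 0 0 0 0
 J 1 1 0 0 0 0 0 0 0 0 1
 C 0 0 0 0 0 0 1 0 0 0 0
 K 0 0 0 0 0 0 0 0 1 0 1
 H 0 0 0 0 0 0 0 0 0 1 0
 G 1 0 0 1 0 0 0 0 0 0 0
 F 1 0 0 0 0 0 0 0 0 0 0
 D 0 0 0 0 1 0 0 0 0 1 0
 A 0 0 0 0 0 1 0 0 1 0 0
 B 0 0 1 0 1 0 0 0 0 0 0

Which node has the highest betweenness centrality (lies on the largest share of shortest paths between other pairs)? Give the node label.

J

Unnormalized betweenness of each node: A:9, B:24, C:0, D:16, E:23, F:0, G:9, H:0, I:0, J:29, K:21.
J has the largest value, 29, making it the main broker — the node through which the most shortest paths run.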